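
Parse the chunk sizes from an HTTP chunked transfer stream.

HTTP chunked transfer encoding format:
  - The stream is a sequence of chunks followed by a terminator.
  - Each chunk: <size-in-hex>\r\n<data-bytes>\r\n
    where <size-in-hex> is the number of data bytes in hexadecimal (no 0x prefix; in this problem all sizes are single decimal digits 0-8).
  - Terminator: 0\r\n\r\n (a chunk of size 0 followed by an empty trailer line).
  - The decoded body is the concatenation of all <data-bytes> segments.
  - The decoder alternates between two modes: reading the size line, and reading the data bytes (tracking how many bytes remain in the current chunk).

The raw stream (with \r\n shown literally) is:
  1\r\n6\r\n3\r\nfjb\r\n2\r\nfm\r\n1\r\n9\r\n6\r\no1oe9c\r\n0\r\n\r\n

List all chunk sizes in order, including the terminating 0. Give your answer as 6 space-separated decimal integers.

Chunk 1: stream[0..1]='1' size=0x1=1, data at stream[3..4]='6' -> body[0..1], body so far='6'
Chunk 2: stream[6..7]='3' size=0x3=3, data at stream[9..12]='fjb' -> body[1..4], body so far='6fjb'
Chunk 3: stream[14..15]='2' size=0x2=2, data at stream[17..19]='fm' -> body[4..6], body so far='6fjbfm'
Chunk 4: stream[21..22]='1' size=0x1=1, data at stream[24..25]='9' -> body[6..7], body so far='6fjbfm9'
Chunk 5: stream[27..28]='6' size=0x6=6, data at stream[30..36]='o1oe9c' -> body[7..13], body so far='6fjbfm9o1oe9c'
Chunk 6: stream[38..39]='0' size=0 (terminator). Final body='6fjbfm9o1oe9c' (13 bytes)

Answer: 1 3 2 1 6 0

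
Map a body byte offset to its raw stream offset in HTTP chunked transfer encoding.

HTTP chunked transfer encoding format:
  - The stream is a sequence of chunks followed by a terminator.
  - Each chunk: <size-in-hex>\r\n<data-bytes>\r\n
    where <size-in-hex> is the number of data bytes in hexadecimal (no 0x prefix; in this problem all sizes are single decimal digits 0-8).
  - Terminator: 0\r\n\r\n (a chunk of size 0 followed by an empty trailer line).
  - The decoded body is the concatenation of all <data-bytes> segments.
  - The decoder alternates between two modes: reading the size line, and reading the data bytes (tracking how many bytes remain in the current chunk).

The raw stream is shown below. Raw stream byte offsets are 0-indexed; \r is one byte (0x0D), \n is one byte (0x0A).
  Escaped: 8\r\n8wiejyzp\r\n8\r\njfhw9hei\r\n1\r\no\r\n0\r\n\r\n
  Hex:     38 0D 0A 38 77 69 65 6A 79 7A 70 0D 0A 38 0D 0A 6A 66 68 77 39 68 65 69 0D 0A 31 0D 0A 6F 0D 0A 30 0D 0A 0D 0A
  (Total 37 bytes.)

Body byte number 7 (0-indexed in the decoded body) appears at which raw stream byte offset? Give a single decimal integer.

Chunk 1: stream[0..1]='8' size=0x8=8, data at stream[3..11]='8wiejyzp' -> body[0..8], body so far='8wiejyzp'
Chunk 2: stream[13..14]='8' size=0x8=8, data at stream[16..24]='jfhw9hei' -> body[8..16], body so far='8wiejyzpjfhw9hei'
Chunk 3: stream[26..27]='1' size=0x1=1, data at stream[29..30]='o' -> body[16..17], body so far='8wiejyzpjfhw9heio'
Chunk 4: stream[32..33]='0' size=0 (terminator). Final body='8wiejyzpjfhw9heio' (17 bytes)
Body byte 7 at stream offset 10

Answer: 10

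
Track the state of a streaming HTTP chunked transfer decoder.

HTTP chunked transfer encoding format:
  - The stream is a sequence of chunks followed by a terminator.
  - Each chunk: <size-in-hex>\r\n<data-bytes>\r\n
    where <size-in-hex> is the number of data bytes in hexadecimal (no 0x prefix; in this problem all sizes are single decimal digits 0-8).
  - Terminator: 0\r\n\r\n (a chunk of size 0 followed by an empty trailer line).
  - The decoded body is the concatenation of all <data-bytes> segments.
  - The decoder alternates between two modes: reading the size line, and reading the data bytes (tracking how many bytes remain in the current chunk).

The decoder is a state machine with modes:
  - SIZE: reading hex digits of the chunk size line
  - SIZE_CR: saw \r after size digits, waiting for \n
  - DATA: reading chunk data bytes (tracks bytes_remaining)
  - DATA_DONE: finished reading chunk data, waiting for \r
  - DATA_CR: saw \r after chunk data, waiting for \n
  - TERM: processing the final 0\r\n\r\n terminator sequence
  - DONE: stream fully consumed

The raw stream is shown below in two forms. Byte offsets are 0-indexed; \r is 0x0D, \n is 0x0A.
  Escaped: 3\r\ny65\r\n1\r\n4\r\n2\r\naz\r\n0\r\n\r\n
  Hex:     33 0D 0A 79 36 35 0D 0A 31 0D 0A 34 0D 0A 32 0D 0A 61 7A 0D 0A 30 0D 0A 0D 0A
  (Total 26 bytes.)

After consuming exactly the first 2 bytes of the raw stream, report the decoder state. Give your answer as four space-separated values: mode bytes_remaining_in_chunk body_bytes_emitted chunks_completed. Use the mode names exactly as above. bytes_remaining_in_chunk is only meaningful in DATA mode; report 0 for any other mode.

Answer: SIZE_CR 0 0 0

Derivation:
Byte 0 = '3': mode=SIZE remaining=0 emitted=0 chunks_done=0
Byte 1 = 0x0D: mode=SIZE_CR remaining=0 emitted=0 chunks_done=0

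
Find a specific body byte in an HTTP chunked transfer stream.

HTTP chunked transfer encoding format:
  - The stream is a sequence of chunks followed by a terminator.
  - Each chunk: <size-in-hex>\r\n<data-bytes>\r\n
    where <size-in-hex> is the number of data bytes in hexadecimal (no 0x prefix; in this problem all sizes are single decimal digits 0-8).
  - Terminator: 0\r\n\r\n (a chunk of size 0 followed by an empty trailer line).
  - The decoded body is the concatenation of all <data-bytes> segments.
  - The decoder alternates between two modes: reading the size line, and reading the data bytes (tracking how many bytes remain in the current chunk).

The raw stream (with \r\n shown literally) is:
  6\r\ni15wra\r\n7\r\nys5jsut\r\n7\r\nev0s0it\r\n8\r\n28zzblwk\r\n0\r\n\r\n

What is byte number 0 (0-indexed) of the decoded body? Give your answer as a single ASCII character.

Chunk 1: stream[0..1]='6' size=0x6=6, data at stream[3..9]='i15wra' -> body[0..6], body so far='i15wra'
Chunk 2: stream[11..12]='7' size=0x7=7, data at stream[14..21]='ys5jsut' -> body[6..13], body so far='i15wrays5jsut'
Chunk 3: stream[23..24]='7' size=0x7=7, data at stream[26..33]='ev0s0it' -> body[13..20], body so far='i15wrays5jsutev0s0it'
Chunk 4: stream[35..36]='8' size=0x8=8, data at stream[38..46]='28zzblwk' -> body[20..28], body so far='i15wrays5jsutev0s0it28zzblwk'
Chunk 5: stream[48..49]='0' size=0 (terminator). Final body='i15wrays5jsutev0s0it28zzblwk' (28 bytes)
Body byte 0 = 'i'

Answer: i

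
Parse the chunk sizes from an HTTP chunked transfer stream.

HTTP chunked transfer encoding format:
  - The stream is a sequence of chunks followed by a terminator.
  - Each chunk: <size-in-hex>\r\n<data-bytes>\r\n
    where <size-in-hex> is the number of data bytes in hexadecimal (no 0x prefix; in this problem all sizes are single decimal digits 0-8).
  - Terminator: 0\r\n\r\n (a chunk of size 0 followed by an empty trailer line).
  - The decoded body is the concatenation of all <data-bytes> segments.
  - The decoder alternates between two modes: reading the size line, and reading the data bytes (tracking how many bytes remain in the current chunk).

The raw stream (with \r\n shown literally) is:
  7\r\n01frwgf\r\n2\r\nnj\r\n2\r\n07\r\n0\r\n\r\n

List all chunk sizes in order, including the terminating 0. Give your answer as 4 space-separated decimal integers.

Answer: 7 2 2 0

Derivation:
Chunk 1: stream[0..1]='7' size=0x7=7, data at stream[3..10]='01frwgf' -> body[0..7], body so far='01frwgf'
Chunk 2: stream[12..13]='2' size=0x2=2, data at stream[15..17]='nj' -> body[7..9], body so far='01frwgfnj'
Chunk 3: stream[19..20]='2' size=0x2=2, data at stream[22..24]='07' -> body[9..11], body so far='01frwgfnj07'
Chunk 4: stream[26..27]='0' size=0 (terminator). Final body='01frwgfnj07' (11 bytes)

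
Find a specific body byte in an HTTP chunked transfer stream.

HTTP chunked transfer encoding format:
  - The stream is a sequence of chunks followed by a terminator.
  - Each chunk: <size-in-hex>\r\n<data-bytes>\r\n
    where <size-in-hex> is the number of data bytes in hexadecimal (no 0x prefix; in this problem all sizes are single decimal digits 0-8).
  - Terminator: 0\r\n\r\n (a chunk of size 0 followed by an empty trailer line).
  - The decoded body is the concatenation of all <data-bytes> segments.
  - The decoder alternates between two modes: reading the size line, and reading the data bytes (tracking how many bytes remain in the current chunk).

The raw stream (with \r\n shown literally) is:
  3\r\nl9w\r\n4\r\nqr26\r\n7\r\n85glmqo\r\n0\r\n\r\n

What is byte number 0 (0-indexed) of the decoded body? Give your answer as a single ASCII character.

Answer: l

Derivation:
Chunk 1: stream[0..1]='3' size=0x3=3, data at stream[3..6]='l9w' -> body[0..3], body so far='l9w'
Chunk 2: stream[8..9]='4' size=0x4=4, data at stream[11..15]='qr26' -> body[3..7], body so far='l9wqr26'
Chunk 3: stream[17..18]='7' size=0x7=7, data at stream[20..27]='85glmqo' -> body[7..14], body so far='l9wqr2685glmqo'
Chunk 4: stream[29..30]='0' size=0 (terminator). Final body='l9wqr2685glmqo' (14 bytes)
Body byte 0 = 'l'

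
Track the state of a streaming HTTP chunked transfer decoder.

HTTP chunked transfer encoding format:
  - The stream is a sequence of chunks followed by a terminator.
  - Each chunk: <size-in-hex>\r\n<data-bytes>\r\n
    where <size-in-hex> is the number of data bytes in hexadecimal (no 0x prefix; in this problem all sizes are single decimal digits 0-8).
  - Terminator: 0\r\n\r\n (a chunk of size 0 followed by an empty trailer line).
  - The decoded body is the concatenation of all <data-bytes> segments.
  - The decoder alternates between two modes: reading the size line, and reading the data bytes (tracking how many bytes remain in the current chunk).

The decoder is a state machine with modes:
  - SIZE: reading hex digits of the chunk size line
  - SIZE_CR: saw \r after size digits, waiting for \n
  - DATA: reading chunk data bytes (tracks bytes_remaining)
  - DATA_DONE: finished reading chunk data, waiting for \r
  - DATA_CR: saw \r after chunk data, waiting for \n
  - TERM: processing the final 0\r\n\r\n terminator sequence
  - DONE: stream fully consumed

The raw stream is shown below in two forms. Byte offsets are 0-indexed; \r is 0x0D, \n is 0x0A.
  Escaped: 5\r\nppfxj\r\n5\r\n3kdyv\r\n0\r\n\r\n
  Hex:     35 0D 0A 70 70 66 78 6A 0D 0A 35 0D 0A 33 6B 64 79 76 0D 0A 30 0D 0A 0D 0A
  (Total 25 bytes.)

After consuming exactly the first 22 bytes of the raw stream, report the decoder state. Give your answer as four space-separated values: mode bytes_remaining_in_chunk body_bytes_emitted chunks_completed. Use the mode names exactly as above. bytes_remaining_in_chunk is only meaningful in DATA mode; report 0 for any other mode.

Answer: SIZE_CR 0 10 2

Derivation:
Byte 0 = '5': mode=SIZE remaining=0 emitted=0 chunks_done=0
Byte 1 = 0x0D: mode=SIZE_CR remaining=0 emitted=0 chunks_done=0
Byte 2 = 0x0A: mode=DATA remaining=5 emitted=0 chunks_done=0
Byte 3 = 'p': mode=DATA remaining=4 emitted=1 chunks_done=0
Byte 4 = 'p': mode=DATA remaining=3 emitted=2 chunks_done=0
Byte 5 = 'f': mode=DATA remaining=2 emitted=3 chunks_done=0
Byte 6 = 'x': mode=DATA remaining=1 emitted=4 chunks_done=0
Byte 7 = 'j': mode=DATA_DONE remaining=0 emitted=5 chunks_done=0
Byte 8 = 0x0D: mode=DATA_CR remaining=0 emitted=5 chunks_done=0
Byte 9 = 0x0A: mode=SIZE remaining=0 emitted=5 chunks_done=1
Byte 10 = '5': mode=SIZE remaining=0 emitted=5 chunks_done=1
Byte 11 = 0x0D: mode=SIZE_CR remaining=0 emitted=5 chunks_done=1
Byte 12 = 0x0A: mode=DATA remaining=5 emitted=5 chunks_done=1
Byte 13 = '3': mode=DATA remaining=4 emitted=6 chunks_done=1
Byte 14 = 'k': mode=DATA remaining=3 emitted=7 chunks_done=1
Byte 15 = 'd': mode=DATA remaining=2 emitted=8 chunks_done=1
Byte 16 = 'y': mode=DATA remaining=1 emitted=9 chunks_done=1
Byte 17 = 'v': mode=DATA_DONE remaining=0 emitted=10 chunks_done=1
Byte 18 = 0x0D: mode=DATA_CR remaining=0 emitted=10 chunks_done=1
Byte 19 = 0x0A: mode=SIZE remaining=0 emitted=10 chunks_done=2
Byte 20 = '0': mode=SIZE remaining=0 emitted=10 chunks_done=2
Byte 21 = 0x0D: mode=SIZE_CR remaining=0 emitted=10 chunks_done=2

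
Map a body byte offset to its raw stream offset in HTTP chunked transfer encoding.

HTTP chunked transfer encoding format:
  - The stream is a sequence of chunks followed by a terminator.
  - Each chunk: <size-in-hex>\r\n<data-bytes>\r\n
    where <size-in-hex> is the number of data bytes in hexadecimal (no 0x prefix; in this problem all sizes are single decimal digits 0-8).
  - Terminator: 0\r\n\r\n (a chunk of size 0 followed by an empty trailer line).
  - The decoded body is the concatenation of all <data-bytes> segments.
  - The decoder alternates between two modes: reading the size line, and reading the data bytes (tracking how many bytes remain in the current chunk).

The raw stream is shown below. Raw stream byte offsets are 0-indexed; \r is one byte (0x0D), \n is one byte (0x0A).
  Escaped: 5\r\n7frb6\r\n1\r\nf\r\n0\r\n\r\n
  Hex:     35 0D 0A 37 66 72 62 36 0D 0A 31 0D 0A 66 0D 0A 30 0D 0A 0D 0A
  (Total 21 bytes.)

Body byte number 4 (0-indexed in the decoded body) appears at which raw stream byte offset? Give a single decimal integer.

Chunk 1: stream[0..1]='5' size=0x5=5, data at stream[3..8]='7frb6' -> body[0..5], body so far='7frb6'
Chunk 2: stream[10..11]='1' size=0x1=1, data at stream[13..14]='f' -> body[5..6], body so far='7frb6f'
Chunk 3: stream[16..17]='0' size=0 (terminator). Final body='7frb6f' (6 bytes)
Body byte 4 at stream offset 7

Answer: 7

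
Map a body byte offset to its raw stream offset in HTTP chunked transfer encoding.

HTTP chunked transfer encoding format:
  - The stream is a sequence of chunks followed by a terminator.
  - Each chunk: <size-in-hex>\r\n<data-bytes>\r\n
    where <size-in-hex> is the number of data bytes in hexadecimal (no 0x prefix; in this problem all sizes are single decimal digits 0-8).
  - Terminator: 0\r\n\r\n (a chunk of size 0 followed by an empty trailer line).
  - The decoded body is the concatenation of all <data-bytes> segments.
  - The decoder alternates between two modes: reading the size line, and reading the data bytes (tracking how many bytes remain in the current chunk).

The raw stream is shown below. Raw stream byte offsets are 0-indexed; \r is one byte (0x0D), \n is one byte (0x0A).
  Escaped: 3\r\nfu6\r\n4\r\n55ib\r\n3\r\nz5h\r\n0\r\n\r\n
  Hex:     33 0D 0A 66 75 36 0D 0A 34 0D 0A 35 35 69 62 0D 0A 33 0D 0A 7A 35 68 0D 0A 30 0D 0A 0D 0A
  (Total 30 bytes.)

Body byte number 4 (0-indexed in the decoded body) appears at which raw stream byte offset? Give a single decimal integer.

Answer: 12

Derivation:
Chunk 1: stream[0..1]='3' size=0x3=3, data at stream[3..6]='fu6' -> body[0..3], body so far='fu6'
Chunk 2: stream[8..9]='4' size=0x4=4, data at stream[11..15]='55ib' -> body[3..7], body so far='fu655ib'
Chunk 3: stream[17..18]='3' size=0x3=3, data at stream[20..23]='z5h' -> body[7..10], body so far='fu655ibz5h'
Chunk 4: stream[25..26]='0' size=0 (terminator). Final body='fu655ibz5h' (10 bytes)
Body byte 4 at stream offset 12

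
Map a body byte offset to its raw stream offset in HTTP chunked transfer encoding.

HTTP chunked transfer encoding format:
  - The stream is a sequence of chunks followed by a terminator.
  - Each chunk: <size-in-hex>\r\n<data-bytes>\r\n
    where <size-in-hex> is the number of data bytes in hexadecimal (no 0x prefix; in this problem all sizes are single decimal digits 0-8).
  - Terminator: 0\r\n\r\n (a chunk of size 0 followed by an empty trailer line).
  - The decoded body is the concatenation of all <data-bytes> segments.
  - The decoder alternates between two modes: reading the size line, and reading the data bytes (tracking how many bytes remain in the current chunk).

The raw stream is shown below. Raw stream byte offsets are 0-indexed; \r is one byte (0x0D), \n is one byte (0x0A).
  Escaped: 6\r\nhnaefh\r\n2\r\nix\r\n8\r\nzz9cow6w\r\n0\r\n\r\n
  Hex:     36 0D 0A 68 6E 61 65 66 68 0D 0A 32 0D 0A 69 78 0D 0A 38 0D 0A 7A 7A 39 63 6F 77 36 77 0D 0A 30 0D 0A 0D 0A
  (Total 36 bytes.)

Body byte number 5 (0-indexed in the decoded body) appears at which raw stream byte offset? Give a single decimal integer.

Chunk 1: stream[0..1]='6' size=0x6=6, data at stream[3..9]='hnaefh' -> body[0..6], body so far='hnaefh'
Chunk 2: stream[11..12]='2' size=0x2=2, data at stream[14..16]='ix' -> body[6..8], body so far='hnaefhix'
Chunk 3: stream[18..19]='8' size=0x8=8, data at stream[21..29]='zz9cow6w' -> body[8..16], body so far='hnaefhixzz9cow6w'
Chunk 4: stream[31..32]='0' size=0 (terminator). Final body='hnaefhixzz9cow6w' (16 bytes)
Body byte 5 at stream offset 8

Answer: 8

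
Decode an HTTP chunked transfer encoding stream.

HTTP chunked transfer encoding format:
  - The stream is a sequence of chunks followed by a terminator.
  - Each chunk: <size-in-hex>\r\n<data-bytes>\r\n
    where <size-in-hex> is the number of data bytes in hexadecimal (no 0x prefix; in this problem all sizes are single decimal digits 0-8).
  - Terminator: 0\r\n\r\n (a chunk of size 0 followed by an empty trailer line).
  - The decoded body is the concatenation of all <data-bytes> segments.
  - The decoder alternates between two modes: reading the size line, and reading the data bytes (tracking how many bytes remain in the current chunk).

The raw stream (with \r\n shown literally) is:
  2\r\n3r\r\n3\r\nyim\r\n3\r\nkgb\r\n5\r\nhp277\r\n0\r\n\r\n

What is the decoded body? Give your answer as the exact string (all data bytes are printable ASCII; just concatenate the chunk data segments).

Chunk 1: stream[0..1]='2' size=0x2=2, data at stream[3..5]='3r' -> body[0..2], body so far='3r'
Chunk 2: stream[7..8]='3' size=0x3=3, data at stream[10..13]='yim' -> body[2..5], body so far='3ryim'
Chunk 3: stream[15..16]='3' size=0x3=3, data at stream[18..21]='kgb' -> body[5..8], body so far='3ryimkgb'
Chunk 4: stream[23..24]='5' size=0x5=5, data at stream[26..31]='hp277' -> body[8..13], body so far='3ryimkgbhp277'
Chunk 5: stream[33..34]='0' size=0 (terminator). Final body='3ryimkgbhp277' (13 bytes)

Answer: 3ryimkgbhp277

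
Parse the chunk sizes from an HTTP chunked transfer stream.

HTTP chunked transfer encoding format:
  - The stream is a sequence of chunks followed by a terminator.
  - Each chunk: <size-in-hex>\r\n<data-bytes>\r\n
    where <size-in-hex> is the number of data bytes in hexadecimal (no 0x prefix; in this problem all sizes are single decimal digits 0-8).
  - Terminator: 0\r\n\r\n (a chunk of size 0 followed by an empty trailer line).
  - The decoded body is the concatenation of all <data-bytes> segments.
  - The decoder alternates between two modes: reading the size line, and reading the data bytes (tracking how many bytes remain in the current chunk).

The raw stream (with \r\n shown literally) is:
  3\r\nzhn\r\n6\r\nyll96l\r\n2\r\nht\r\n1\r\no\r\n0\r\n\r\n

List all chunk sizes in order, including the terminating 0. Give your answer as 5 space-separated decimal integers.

Answer: 3 6 2 1 0

Derivation:
Chunk 1: stream[0..1]='3' size=0x3=3, data at stream[3..6]='zhn' -> body[0..3], body so far='zhn'
Chunk 2: stream[8..9]='6' size=0x6=6, data at stream[11..17]='yll96l' -> body[3..9], body so far='zhnyll96l'
Chunk 3: stream[19..20]='2' size=0x2=2, data at stream[22..24]='ht' -> body[9..11], body so far='zhnyll96lht'
Chunk 4: stream[26..27]='1' size=0x1=1, data at stream[29..30]='o' -> body[11..12], body so far='zhnyll96lhto'
Chunk 5: stream[32..33]='0' size=0 (terminator). Final body='zhnyll96lhto' (12 bytes)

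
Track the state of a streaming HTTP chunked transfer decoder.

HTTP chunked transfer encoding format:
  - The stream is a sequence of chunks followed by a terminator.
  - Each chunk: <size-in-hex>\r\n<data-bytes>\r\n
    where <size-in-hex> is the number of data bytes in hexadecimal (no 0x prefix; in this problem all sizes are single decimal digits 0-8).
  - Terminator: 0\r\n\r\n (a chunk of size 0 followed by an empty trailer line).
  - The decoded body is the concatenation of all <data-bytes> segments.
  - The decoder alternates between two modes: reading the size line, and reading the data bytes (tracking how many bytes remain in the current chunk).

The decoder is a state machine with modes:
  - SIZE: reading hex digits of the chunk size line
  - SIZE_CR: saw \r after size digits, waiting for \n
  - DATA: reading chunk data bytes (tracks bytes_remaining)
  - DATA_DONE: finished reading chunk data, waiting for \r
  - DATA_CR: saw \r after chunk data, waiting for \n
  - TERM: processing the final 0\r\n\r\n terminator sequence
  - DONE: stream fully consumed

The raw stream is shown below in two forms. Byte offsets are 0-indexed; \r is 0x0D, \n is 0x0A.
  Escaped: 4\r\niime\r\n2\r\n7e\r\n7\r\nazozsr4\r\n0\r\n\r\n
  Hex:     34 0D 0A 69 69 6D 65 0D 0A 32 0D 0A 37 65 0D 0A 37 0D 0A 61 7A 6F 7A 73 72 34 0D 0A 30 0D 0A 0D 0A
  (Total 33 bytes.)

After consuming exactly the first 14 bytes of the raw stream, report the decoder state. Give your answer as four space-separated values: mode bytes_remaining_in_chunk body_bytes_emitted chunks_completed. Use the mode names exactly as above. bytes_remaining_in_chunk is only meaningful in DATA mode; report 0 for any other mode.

Byte 0 = '4': mode=SIZE remaining=0 emitted=0 chunks_done=0
Byte 1 = 0x0D: mode=SIZE_CR remaining=0 emitted=0 chunks_done=0
Byte 2 = 0x0A: mode=DATA remaining=4 emitted=0 chunks_done=0
Byte 3 = 'i': mode=DATA remaining=3 emitted=1 chunks_done=0
Byte 4 = 'i': mode=DATA remaining=2 emitted=2 chunks_done=0
Byte 5 = 'm': mode=DATA remaining=1 emitted=3 chunks_done=0
Byte 6 = 'e': mode=DATA_DONE remaining=0 emitted=4 chunks_done=0
Byte 7 = 0x0D: mode=DATA_CR remaining=0 emitted=4 chunks_done=0
Byte 8 = 0x0A: mode=SIZE remaining=0 emitted=4 chunks_done=1
Byte 9 = '2': mode=SIZE remaining=0 emitted=4 chunks_done=1
Byte 10 = 0x0D: mode=SIZE_CR remaining=0 emitted=4 chunks_done=1
Byte 11 = 0x0A: mode=DATA remaining=2 emitted=4 chunks_done=1
Byte 12 = '7': mode=DATA remaining=1 emitted=5 chunks_done=1
Byte 13 = 'e': mode=DATA_DONE remaining=0 emitted=6 chunks_done=1

Answer: DATA_DONE 0 6 1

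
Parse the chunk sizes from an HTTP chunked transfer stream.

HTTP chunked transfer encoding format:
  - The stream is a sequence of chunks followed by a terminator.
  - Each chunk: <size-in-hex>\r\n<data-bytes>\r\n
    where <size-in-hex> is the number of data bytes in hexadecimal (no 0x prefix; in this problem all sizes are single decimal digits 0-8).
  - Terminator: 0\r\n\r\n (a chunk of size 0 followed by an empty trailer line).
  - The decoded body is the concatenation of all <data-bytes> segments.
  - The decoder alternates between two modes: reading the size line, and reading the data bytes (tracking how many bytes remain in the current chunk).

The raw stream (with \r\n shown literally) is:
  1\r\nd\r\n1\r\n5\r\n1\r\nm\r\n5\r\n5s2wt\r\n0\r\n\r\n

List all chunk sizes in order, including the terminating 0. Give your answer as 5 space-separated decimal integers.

Answer: 1 1 1 5 0

Derivation:
Chunk 1: stream[0..1]='1' size=0x1=1, data at stream[3..4]='d' -> body[0..1], body so far='d'
Chunk 2: stream[6..7]='1' size=0x1=1, data at stream[9..10]='5' -> body[1..2], body so far='d5'
Chunk 3: stream[12..13]='1' size=0x1=1, data at stream[15..16]='m' -> body[2..3], body so far='d5m'
Chunk 4: stream[18..19]='5' size=0x5=5, data at stream[21..26]='5s2wt' -> body[3..8], body so far='d5m5s2wt'
Chunk 5: stream[28..29]='0' size=0 (terminator). Final body='d5m5s2wt' (8 bytes)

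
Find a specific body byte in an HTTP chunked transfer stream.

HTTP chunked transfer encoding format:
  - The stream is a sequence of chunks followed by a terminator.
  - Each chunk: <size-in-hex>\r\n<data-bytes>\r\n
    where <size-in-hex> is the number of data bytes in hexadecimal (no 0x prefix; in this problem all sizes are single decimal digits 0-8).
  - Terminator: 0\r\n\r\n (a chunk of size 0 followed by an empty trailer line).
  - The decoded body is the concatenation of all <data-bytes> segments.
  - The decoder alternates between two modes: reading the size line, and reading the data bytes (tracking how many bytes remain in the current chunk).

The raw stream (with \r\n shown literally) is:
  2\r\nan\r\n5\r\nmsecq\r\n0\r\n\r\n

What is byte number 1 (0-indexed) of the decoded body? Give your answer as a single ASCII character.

Chunk 1: stream[0..1]='2' size=0x2=2, data at stream[3..5]='an' -> body[0..2], body so far='an'
Chunk 2: stream[7..8]='5' size=0x5=5, data at stream[10..15]='msecq' -> body[2..7], body so far='anmsecq'
Chunk 3: stream[17..18]='0' size=0 (terminator). Final body='anmsecq' (7 bytes)
Body byte 1 = 'n'

Answer: n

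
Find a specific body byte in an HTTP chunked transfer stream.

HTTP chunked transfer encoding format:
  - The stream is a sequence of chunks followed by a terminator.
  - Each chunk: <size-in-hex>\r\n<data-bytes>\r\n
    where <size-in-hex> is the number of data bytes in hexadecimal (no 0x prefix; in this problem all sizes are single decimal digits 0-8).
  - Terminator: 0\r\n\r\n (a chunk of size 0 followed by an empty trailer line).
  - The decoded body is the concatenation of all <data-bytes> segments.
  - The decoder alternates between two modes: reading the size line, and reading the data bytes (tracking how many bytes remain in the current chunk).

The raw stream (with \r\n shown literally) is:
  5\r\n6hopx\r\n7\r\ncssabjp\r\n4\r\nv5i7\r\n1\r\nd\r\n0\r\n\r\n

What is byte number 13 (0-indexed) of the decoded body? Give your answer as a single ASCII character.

Chunk 1: stream[0..1]='5' size=0x5=5, data at stream[3..8]='6hopx' -> body[0..5], body so far='6hopx'
Chunk 2: stream[10..11]='7' size=0x7=7, data at stream[13..20]='cssabjp' -> body[5..12], body so far='6hopxcssabjp'
Chunk 3: stream[22..23]='4' size=0x4=4, data at stream[25..29]='v5i7' -> body[12..16], body so far='6hopxcssabjpv5i7'
Chunk 4: stream[31..32]='1' size=0x1=1, data at stream[34..35]='d' -> body[16..17], body so far='6hopxcssabjpv5i7d'
Chunk 5: stream[37..38]='0' size=0 (terminator). Final body='6hopxcssabjpv5i7d' (17 bytes)
Body byte 13 = '5'

Answer: 5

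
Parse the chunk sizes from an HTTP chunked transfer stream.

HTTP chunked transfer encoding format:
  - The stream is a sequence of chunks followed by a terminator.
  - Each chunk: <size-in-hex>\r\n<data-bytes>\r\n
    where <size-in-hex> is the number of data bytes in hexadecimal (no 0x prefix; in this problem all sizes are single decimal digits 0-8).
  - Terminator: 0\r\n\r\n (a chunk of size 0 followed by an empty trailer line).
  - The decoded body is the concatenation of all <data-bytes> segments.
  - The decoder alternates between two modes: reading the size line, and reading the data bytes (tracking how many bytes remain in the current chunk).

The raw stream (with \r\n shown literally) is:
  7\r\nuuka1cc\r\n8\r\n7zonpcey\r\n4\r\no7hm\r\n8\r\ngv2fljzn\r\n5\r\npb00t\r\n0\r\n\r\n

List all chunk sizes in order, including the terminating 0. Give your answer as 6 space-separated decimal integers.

Answer: 7 8 4 8 5 0

Derivation:
Chunk 1: stream[0..1]='7' size=0x7=7, data at stream[3..10]='uuka1cc' -> body[0..7], body so far='uuka1cc'
Chunk 2: stream[12..13]='8' size=0x8=8, data at stream[15..23]='7zonpcey' -> body[7..15], body so far='uuka1cc7zonpcey'
Chunk 3: stream[25..26]='4' size=0x4=4, data at stream[28..32]='o7hm' -> body[15..19], body so far='uuka1cc7zonpceyo7hm'
Chunk 4: stream[34..35]='8' size=0x8=8, data at stream[37..45]='gv2fljzn' -> body[19..27], body so far='uuka1cc7zonpceyo7hmgv2fljzn'
Chunk 5: stream[47..48]='5' size=0x5=5, data at stream[50..55]='pb00t' -> body[27..32], body so far='uuka1cc7zonpceyo7hmgv2fljznpb00t'
Chunk 6: stream[57..58]='0' size=0 (terminator). Final body='uuka1cc7zonpceyo7hmgv2fljznpb00t' (32 bytes)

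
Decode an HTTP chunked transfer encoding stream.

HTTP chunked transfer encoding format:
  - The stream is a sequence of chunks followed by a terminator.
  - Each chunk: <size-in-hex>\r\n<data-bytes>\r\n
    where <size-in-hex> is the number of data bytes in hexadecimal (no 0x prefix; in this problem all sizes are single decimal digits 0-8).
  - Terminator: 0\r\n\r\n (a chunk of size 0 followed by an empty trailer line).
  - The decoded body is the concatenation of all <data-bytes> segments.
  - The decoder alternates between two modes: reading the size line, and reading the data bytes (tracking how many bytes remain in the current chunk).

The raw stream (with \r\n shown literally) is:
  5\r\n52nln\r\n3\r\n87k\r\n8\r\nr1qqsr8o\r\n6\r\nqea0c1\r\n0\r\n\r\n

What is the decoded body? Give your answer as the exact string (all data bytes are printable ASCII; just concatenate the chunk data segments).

Chunk 1: stream[0..1]='5' size=0x5=5, data at stream[3..8]='52nln' -> body[0..5], body so far='52nln'
Chunk 2: stream[10..11]='3' size=0x3=3, data at stream[13..16]='87k' -> body[5..8], body so far='52nln87k'
Chunk 3: stream[18..19]='8' size=0x8=8, data at stream[21..29]='r1qqsr8o' -> body[8..16], body so far='52nln87kr1qqsr8o'
Chunk 4: stream[31..32]='6' size=0x6=6, data at stream[34..40]='qea0c1' -> body[16..22], body so far='52nln87kr1qqsr8oqea0c1'
Chunk 5: stream[42..43]='0' size=0 (terminator). Final body='52nln87kr1qqsr8oqea0c1' (22 bytes)

Answer: 52nln87kr1qqsr8oqea0c1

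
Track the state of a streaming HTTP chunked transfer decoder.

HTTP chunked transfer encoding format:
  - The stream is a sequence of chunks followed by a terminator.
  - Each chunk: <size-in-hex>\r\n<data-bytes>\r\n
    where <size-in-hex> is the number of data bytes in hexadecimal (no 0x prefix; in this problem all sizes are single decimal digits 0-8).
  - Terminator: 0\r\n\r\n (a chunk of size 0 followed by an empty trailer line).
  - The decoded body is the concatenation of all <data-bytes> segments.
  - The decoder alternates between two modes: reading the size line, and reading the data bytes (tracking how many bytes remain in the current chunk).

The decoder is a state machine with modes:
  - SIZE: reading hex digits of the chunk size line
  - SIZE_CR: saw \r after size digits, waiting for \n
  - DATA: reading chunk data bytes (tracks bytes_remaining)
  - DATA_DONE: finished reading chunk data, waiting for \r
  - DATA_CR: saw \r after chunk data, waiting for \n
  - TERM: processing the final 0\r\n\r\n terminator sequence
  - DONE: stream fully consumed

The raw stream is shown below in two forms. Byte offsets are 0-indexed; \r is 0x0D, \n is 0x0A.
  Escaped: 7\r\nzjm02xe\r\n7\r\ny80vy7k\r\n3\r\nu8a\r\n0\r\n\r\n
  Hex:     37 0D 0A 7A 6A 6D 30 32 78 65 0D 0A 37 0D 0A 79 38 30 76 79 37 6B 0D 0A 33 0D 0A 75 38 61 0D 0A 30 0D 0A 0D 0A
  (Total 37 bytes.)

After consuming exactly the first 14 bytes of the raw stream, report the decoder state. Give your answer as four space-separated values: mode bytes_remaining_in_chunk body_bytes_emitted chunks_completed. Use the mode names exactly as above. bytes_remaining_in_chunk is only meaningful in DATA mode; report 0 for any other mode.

Answer: SIZE_CR 0 7 1

Derivation:
Byte 0 = '7': mode=SIZE remaining=0 emitted=0 chunks_done=0
Byte 1 = 0x0D: mode=SIZE_CR remaining=0 emitted=0 chunks_done=0
Byte 2 = 0x0A: mode=DATA remaining=7 emitted=0 chunks_done=0
Byte 3 = 'z': mode=DATA remaining=6 emitted=1 chunks_done=0
Byte 4 = 'j': mode=DATA remaining=5 emitted=2 chunks_done=0
Byte 5 = 'm': mode=DATA remaining=4 emitted=3 chunks_done=0
Byte 6 = '0': mode=DATA remaining=3 emitted=4 chunks_done=0
Byte 7 = '2': mode=DATA remaining=2 emitted=5 chunks_done=0
Byte 8 = 'x': mode=DATA remaining=1 emitted=6 chunks_done=0
Byte 9 = 'e': mode=DATA_DONE remaining=0 emitted=7 chunks_done=0
Byte 10 = 0x0D: mode=DATA_CR remaining=0 emitted=7 chunks_done=0
Byte 11 = 0x0A: mode=SIZE remaining=0 emitted=7 chunks_done=1
Byte 12 = '7': mode=SIZE remaining=0 emitted=7 chunks_done=1
Byte 13 = 0x0D: mode=SIZE_CR remaining=0 emitted=7 chunks_done=1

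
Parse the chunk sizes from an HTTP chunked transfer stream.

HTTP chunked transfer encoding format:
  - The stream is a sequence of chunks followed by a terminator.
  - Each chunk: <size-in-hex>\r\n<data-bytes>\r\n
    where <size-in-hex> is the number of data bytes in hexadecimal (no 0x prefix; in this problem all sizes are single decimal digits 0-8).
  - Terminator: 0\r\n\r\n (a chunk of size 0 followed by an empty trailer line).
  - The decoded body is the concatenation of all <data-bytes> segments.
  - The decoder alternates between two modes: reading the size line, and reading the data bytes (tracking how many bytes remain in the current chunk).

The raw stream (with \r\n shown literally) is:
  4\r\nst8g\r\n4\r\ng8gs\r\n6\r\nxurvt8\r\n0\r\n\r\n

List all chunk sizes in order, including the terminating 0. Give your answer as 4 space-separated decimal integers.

Chunk 1: stream[0..1]='4' size=0x4=4, data at stream[3..7]='st8g' -> body[0..4], body so far='st8g'
Chunk 2: stream[9..10]='4' size=0x4=4, data at stream[12..16]='g8gs' -> body[4..8], body so far='st8gg8gs'
Chunk 3: stream[18..19]='6' size=0x6=6, data at stream[21..27]='xurvt8' -> body[8..14], body so far='st8gg8gsxurvt8'
Chunk 4: stream[29..30]='0' size=0 (terminator). Final body='st8gg8gsxurvt8' (14 bytes)

Answer: 4 4 6 0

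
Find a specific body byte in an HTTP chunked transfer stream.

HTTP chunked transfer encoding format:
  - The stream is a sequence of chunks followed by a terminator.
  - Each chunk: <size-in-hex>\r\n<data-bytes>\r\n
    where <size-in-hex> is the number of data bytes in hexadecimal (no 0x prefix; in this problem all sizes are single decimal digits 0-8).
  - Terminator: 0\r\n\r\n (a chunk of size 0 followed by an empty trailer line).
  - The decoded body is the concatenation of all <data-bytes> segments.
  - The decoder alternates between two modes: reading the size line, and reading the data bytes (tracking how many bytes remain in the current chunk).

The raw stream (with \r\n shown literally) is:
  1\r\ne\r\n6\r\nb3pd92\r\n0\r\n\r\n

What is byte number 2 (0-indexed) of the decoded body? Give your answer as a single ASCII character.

Answer: 3

Derivation:
Chunk 1: stream[0..1]='1' size=0x1=1, data at stream[3..4]='e' -> body[0..1], body so far='e'
Chunk 2: stream[6..7]='6' size=0x6=6, data at stream[9..15]='b3pd92' -> body[1..7], body so far='eb3pd92'
Chunk 3: stream[17..18]='0' size=0 (terminator). Final body='eb3pd92' (7 bytes)
Body byte 2 = '3'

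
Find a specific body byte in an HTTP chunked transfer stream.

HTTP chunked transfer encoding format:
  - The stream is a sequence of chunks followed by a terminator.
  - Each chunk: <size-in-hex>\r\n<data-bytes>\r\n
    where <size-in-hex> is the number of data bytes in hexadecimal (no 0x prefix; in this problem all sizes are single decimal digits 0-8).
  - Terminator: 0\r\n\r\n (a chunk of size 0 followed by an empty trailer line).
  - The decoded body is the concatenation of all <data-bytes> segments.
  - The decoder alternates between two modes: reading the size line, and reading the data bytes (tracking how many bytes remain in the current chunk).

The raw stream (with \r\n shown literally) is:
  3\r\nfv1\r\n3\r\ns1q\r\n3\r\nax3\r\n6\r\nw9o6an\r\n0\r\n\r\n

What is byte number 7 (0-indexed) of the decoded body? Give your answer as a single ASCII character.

Answer: x

Derivation:
Chunk 1: stream[0..1]='3' size=0x3=3, data at stream[3..6]='fv1' -> body[0..3], body so far='fv1'
Chunk 2: stream[8..9]='3' size=0x3=3, data at stream[11..14]='s1q' -> body[3..6], body so far='fv1s1q'
Chunk 3: stream[16..17]='3' size=0x3=3, data at stream[19..22]='ax3' -> body[6..9], body so far='fv1s1qax3'
Chunk 4: stream[24..25]='6' size=0x6=6, data at stream[27..33]='w9o6an' -> body[9..15], body so far='fv1s1qax3w9o6an'
Chunk 5: stream[35..36]='0' size=0 (terminator). Final body='fv1s1qax3w9o6an' (15 bytes)
Body byte 7 = 'x'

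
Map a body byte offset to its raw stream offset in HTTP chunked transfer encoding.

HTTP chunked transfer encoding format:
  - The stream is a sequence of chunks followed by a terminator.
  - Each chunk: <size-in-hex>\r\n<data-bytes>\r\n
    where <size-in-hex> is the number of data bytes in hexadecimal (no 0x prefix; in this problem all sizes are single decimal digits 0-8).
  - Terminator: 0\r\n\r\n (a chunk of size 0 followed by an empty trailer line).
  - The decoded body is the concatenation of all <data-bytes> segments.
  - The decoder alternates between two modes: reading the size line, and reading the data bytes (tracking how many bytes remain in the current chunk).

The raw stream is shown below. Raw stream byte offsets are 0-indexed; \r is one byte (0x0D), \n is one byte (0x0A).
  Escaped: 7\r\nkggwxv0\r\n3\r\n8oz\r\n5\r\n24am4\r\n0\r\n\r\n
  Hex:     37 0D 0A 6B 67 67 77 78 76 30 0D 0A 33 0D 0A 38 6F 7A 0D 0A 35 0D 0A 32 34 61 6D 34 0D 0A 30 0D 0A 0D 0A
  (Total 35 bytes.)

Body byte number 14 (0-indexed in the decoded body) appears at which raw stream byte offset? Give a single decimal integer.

Chunk 1: stream[0..1]='7' size=0x7=7, data at stream[3..10]='kggwxv0' -> body[0..7], body so far='kggwxv0'
Chunk 2: stream[12..13]='3' size=0x3=3, data at stream[15..18]='8oz' -> body[7..10], body so far='kggwxv08oz'
Chunk 3: stream[20..21]='5' size=0x5=5, data at stream[23..28]='24am4' -> body[10..15], body so far='kggwxv08oz24am4'
Chunk 4: stream[30..31]='0' size=0 (terminator). Final body='kggwxv08oz24am4' (15 bytes)
Body byte 14 at stream offset 27

Answer: 27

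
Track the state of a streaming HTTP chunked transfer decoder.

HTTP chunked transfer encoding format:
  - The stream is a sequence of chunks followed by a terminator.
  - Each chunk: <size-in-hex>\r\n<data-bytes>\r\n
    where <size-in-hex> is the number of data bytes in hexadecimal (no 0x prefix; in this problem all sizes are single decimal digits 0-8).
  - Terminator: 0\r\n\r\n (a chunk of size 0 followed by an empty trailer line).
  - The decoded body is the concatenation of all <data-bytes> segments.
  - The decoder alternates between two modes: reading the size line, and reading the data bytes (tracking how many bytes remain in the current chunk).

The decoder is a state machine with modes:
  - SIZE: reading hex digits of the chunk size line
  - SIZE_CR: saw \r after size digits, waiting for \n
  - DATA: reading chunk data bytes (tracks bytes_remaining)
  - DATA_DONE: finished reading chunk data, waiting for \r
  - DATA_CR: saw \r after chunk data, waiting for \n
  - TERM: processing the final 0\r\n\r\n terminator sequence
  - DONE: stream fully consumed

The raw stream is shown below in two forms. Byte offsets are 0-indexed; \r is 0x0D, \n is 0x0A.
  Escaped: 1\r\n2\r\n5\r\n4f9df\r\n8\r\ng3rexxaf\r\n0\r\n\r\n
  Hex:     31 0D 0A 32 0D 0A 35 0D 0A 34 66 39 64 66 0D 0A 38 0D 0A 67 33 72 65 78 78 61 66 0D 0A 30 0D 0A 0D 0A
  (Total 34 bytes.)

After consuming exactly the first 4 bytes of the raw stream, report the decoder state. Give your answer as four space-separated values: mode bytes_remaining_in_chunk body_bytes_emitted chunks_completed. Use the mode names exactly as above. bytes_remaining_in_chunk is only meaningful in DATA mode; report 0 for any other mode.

Answer: DATA_DONE 0 1 0

Derivation:
Byte 0 = '1': mode=SIZE remaining=0 emitted=0 chunks_done=0
Byte 1 = 0x0D: mode=SIZE_CR remaining=0 emitted=0 chunks_done=0
Byte 2 = 0x0A: mode=DATA remaining=1 emitted=0 chunks_done=0
Byte 3 = '2': mode=DATA_DONE remaining=0 emitted=1 chunks_done=0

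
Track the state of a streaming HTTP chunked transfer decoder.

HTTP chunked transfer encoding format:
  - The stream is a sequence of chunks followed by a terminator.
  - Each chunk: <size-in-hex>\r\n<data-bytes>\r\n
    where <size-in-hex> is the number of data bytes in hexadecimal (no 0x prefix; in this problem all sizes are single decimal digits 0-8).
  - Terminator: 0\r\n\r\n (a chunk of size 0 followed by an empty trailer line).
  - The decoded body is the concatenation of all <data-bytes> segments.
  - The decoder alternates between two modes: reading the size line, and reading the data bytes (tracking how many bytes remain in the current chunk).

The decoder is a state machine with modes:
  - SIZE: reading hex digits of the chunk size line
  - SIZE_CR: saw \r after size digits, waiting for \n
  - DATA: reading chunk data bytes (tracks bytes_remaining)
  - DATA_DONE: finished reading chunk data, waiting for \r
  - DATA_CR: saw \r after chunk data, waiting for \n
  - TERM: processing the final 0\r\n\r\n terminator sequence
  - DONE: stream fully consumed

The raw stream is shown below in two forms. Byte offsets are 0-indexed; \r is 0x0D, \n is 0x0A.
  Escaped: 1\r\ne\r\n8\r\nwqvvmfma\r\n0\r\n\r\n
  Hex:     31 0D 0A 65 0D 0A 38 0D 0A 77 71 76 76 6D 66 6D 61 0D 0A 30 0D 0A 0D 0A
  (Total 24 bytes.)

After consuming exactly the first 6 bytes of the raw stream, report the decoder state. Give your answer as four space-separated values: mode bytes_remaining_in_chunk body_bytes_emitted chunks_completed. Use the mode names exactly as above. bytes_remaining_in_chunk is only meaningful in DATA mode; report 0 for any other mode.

Byte 0 = '1': mode=SIZE remaining=0 emitted=0 chunks_done=0
Byte 1 = 0x0D: mode=SIZE_CR remaining=0 emitted=0 chunks_done=0
Byte 2 = 0x0A: mode=DATA remaining=1 emitted=0 chunks_done=0
Byte 3 = 'e': mode=DATA_DONE remaining=0 emitted=1 chunks_done=0
Byte 4 = 0x0D: mode=DATA_CR remaining=0 emitted=1 chunks_done=0
Byte 5 = 0x0A: mode=SIZE remaining=0 emitted=1 chunks_done=1

Answer: SIZE 0 1 1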